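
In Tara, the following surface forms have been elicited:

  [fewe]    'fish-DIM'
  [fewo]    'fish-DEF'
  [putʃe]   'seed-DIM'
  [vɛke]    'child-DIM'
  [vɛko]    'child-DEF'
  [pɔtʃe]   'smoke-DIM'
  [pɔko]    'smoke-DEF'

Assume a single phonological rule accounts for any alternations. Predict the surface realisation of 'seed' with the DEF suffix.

[puko]

'smoke' shows [tʃ] ~ [k] at the end of the stem ([pɔtʃe] vs [pɔko]).
Compare 'child', with invariant [k] in [vɛke] and [vɛko]: an analysis with underlying /k/ and a rule producing [tʃ] before the DIM suffix would wrongly predict alternation here too.
The underlying segment must be /tʃ/; palato-alveolar /tʃ/ becomes [k] when no front vowel follows, yielding [k] there.
The one attested form of 'seed', [putʃe], shows underlying /putʃ/. Applying the same rule when no front vowel follows gives [puko].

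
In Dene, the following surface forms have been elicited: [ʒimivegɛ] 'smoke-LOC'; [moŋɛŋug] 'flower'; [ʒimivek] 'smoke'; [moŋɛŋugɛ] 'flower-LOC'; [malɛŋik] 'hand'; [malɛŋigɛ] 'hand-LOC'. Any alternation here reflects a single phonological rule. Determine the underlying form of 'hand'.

The root 'hand' surfaces as [malɛŋigɛ] and [malɛŋik], with a stem-final [g] ~ [k] alternation.
Compare 'flower', with invariant [g] in [moŋɛŋugɛ] and [moŋɛŋug]: an analysis with underlying /g/ and a rule producing [k] in isolation would wrongly predict alternation here too.
Therefore /k/ is basic and [g] is derived by intervocalic voicing (voiceless stops become voiced between vowels).
The underlying form of 'hand' is therefore /malɛŋik/.

/malɛŋik/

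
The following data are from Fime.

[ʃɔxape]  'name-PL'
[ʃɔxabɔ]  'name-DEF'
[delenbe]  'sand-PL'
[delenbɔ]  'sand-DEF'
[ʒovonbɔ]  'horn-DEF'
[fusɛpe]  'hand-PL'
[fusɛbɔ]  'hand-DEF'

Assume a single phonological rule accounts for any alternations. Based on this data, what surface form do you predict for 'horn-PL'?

[ʒovonbe]

The PL morpheme has two allomorphs, [-be] and [-pe].
The DEF suffix, which begins with [b], is invariant after every stem; so [b] is not altered by any rule here.
The PL suffix is therefore /-pe/ underlyingly, with post-nasal voicing: voiceless stops become voiced after a nasal.
After 'horn', which ends in a nasal, the suffix surfaces as [-be], giving [ʒovonbe].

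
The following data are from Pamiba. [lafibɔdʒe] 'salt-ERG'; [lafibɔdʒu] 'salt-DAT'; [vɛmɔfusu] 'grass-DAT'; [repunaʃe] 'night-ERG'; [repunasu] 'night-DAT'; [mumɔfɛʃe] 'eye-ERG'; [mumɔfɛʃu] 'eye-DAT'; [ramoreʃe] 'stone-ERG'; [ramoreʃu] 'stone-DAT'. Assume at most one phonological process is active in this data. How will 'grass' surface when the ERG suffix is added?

The root 'night' surfaces as [repunaʃe] and [repunasu], with a stem-final [ʃ] ~ [s] alternation.
If /ʃ/ were underlying and a rule turned it into [s] before the DAT suffix, 'stone' would also alternate; but it has [ʃ] in both [ramoreʃe] and [ramoreʃu].
The alternation reflects palatalization before a front vowel: /s/ becomes palato-alveolar [ʃ] before a front vowel. /s/ is underlying.
From [vɛmɔfusu] the stem 'grass' is /vɛmɔfus/; before a front vowel this yields [vɛmɔfuʃe].

[vɛmɔfuʃe]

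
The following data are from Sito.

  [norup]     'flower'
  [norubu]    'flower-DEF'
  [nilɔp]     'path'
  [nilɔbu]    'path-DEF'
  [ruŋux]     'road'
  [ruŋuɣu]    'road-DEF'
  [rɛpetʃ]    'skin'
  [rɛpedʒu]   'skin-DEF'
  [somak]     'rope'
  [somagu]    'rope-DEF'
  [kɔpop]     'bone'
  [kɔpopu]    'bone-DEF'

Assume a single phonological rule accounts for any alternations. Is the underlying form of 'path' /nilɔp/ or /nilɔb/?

'path' shows [p] ~ [b] at the end of the stem ([nilɔp] vs [nilɔbu]).
If /p/ were underlying and a rule turned it into [b] before the DEF suffix, 'bone' would also alternate; but it has [p] in both [kɔpop] and [kɔpopu].
Therefore /b/ is basic and [p] is derived by word-final obstruent devoicing (voiced obstruents become voiceless word-finally).

/nilɔb/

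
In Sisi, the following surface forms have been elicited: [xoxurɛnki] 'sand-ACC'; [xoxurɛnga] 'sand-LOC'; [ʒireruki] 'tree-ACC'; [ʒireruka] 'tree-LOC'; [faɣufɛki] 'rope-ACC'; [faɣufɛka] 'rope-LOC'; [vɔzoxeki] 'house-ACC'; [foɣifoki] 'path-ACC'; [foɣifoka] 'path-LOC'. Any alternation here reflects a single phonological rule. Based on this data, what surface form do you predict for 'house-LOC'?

The LOC morpheme has two allomorphs, [-ga] and [-ka].
The ACC suffix, which begins with [k], is invariant after every stem; so [k] is not altered by any rule here.
The LOC suffix is therefore /-ga/ underlyingly, with post-vocalic devoicing: voiced stops become voiceless after a vowel.
After 'house', which ends in a vowel, the suffix surfaces as [-ka], giving [vɔzoxeka].

[vɔzoxeka]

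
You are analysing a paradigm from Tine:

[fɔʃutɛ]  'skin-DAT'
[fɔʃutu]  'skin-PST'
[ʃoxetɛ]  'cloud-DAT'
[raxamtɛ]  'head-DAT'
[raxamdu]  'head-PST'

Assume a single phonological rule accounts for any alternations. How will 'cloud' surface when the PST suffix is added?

[ʃoxetu]

The PST morpheme has two allomorphs, [-du] and [-tu].
The DAT suffix, which begins with [t], is invariant after every stem; so [t] is not altered by any rule here.
The PST suffix is therefore /-du/ underlyingly, with post-vocalic devoicing: voiced stops become voiceless after a vowel.
After 'cloud', which ends in a vowel, the suffix surfaces as [-tu], giving [ʃoxetu].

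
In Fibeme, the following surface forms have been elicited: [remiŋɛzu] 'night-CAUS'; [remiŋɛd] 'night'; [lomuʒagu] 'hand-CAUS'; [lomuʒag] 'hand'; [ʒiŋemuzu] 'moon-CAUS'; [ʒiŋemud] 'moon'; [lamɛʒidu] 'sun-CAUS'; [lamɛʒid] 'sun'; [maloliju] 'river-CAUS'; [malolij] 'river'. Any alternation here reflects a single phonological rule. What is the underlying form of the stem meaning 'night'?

The root 'night' surfaces as [remiŋɛzu] and [remiŋɛd], with a stem-final [z] ~ [d] alternation.
Compare 'sun', with invariant [d] in [lamɛʒidu] and [lamɛʒid]: an analysis with underlying /d/ and a rule producing [z] before the CAUS suffix would wrongly predict alternation here too.
Therefore /z/ is basic and [d] is derived by word-final hardening (voiced fricatives become stops word-finally).

/remiŋɛz/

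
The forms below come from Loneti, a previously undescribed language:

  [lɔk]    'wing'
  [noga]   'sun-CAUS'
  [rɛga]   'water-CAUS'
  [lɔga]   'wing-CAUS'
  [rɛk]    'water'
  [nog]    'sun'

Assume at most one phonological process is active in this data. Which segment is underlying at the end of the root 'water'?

The stem for 'water' ends in [g] in [rɛga] but [k] in [rɛk].
But 'sun' keeps [g] in both environments ([noga], [nog]), so there is no rule changing /g/ to [k] in isolation.
The alternation reflects intervocalic voicing: voiceless stops become voiced between vowels. /k/ is underlying.

/k/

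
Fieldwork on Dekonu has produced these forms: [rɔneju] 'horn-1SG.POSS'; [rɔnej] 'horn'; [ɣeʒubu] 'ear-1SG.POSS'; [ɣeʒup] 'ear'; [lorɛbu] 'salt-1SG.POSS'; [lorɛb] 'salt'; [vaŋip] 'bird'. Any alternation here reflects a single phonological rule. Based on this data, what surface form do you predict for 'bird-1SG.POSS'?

In [ɣeʒubu] and [ɣeʒup] the final segment of 'ear' alternates: [b] ~ [p].
But 'salt' keeps [b] in both environments ([lorɛbu], [lorɛb]), so there is no rule changing /b/ to [p] in isolation.
Therefore /p/ is basic and [b] is derived by intervocalic voicing (voiceless stops become voiced between vowels).
From [vaŋip] the stem 'bird' is /vaŋip/; between vowels this yields [vaŋibu].

[vaŋibu]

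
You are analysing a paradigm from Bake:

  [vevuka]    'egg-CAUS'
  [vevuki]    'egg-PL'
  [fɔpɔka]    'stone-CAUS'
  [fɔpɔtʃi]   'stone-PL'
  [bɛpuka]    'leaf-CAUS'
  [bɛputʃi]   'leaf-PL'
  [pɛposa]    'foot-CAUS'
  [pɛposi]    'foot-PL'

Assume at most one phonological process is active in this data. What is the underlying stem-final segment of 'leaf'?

'leaf' shows [k] ~ [tʃ] at the end of the stem ([bɛpuka] vs [bɛputʃi]).
Compare 'egg', with invariant [k] in [vevuka] and [vevuki]: an analysis with underlying /k/ and a rule producing [tʃ] before the PL suffix would wrongly predict alternation here too.
The alternation reflects depalatalization: palato-alveolar /tʃ/ becomes [k] when no front vowel follows. /tʃ/ is underlying.

/tʃ/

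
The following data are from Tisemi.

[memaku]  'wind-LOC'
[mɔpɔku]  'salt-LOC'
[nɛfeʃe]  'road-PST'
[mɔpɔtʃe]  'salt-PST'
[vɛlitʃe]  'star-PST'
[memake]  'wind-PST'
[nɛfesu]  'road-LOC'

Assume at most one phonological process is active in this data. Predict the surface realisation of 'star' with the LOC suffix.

[vɛliku]

'salt' shows [tʃ] ~ [k] at the end of the stem ([mɔpɔtʃe] vs [mɔpɔku]).
But 'wind' keeps [k] in both environments ([memake], [memaku]), so there is no rule changing /k/ to [tʃ] before the PST suffix.
Therefore /tʃ/ is basic and [k] is derived by depalatalization (palato-alveolar /tʃ/ and /ʃ/ become [k] and [s] when no front vowel follows).
From [vɛlitʃe] the stem 'star' is /vɛlitʃ/; when no front vowel follows this yields [vɛliku].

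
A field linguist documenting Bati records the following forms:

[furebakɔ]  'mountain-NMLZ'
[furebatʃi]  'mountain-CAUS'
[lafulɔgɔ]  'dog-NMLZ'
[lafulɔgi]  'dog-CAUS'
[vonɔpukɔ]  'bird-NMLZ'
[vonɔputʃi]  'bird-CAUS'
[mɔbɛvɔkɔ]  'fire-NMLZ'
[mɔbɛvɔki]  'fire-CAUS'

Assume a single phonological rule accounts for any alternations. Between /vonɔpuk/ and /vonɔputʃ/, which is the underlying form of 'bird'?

The stem for 'bird' ends in [k] in [vonɔpukɔ] but [tʃ] in [vonɔputʃi].
If /k/ were underlying and a rule turned it into [tʃ] before the CAUS suffix, 'fire' would also alternate; but it has [k] in both [mɔbɛvɔkɔ] and [mɔbɛvɔki].
The underlying segment must be /tʃ/; palato-alveolar /tʃ/ becomes [k] when no front vowel follows, yielding [k] there.

/vonɔputʃ/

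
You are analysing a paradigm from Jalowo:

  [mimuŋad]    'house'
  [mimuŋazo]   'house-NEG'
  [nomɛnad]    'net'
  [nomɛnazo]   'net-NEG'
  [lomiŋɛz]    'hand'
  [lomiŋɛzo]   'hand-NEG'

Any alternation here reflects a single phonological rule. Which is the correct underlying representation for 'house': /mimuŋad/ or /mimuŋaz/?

/mimuŋad/

The stem for 'house' ends in [d] in [mimuŋad] but [z] in [mimuŋazo].
Compare 'hand', with invariant [z] in [lomiŋɛz] and [lomiŋɛzo]: an analysis with underlying /z/ and a rule producing [d] in isolation would wrongly predict alternation here too.
So /d/ is underlying, and a rule of intervocalic spirantization — voiced stops become fricatives between vowels — gives [z].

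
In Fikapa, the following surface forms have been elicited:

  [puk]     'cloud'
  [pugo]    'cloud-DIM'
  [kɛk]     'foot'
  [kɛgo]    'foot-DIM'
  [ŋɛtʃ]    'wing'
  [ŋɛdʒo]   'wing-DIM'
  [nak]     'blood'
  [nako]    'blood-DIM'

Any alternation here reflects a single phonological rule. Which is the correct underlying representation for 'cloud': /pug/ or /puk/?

/pug/

'cloud' shows [k] ~ [g] at the end of the stem ([puk] vs [pugo]).
If /k/ were underlying and a rule turned it into [g] before the DIM suffix, 'blood' would also alternate; but it has [k] in both [nak] and [nako].
So /g/ is underlying, and a rule of word-final obstruent devoicing — voiced obstruents become voiceless word-finally — gives [k].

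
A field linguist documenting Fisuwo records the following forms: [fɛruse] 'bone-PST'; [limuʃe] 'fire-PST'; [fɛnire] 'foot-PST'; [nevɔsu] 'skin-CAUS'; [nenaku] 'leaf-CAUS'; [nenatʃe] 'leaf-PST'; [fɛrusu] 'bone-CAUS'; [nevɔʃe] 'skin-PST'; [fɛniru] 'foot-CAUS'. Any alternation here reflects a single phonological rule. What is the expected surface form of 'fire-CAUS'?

[limusu]

'skin' shows [ʃ] ~ [s] at the end of the stem ([nevɔʃe] vs [nevɔsu]).
If /s/ were underlying and a rule turned it into [ʃ] before the PST suffix, 'bone' would also alternate; but it has [s] in both [fɛruse] and [fɛrusu].
Therefore /ʃ/ is basic and [s] is derived by depalatalization (palato-alveolar /tʃ/ and /ʃ/ become [k] and [s] when no front vowel follows).
From [limuʃe] the stem 'fire' is /limuʃ/; when no front vowel follows this yields [limusu].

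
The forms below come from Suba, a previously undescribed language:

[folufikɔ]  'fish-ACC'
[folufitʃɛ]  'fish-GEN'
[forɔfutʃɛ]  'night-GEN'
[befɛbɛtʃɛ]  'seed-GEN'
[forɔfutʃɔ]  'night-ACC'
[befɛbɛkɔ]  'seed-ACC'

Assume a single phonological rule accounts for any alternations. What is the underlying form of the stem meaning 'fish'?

'fish' shows [tʃ] ~ [k] at the end of the stem ([folufitʃɛ] vs [folufikɔ]).
But 'night' keeps [tʃ] in both environments ([forɔfutʃɛ], [forɔfutʃɔ]), so there is no rule changing /tʃ/ to [k] before the ACC suffix.
The alternation reflects palatalization before a front vowel: /k/ becomes palato-alveolar [tʃ] before a front vowel. /k/ is underlying.

/folufik/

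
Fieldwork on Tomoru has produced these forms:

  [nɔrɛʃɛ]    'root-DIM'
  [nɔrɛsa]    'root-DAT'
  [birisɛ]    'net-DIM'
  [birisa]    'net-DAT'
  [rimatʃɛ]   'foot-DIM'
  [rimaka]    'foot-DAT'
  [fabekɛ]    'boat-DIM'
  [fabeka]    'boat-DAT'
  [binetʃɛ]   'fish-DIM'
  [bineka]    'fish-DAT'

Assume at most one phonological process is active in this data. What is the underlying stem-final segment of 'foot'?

/tʃ/

The stem for 'foot' ends in [tʃ] in [rimatʃɛ] but [k] in [rimaka].
If /k/ were underlying and a rule turned it into [tʃ] before the DIM suffix, 'boat' would also alternate; but it has [k] in both [fabekɛ] and [fabeka].
The alternation reflects depalatalization: palato-alveolar /tʃ/ and /ʃ/ become [k] and [s] when no front vowel follows. /tʃ/ is underlying.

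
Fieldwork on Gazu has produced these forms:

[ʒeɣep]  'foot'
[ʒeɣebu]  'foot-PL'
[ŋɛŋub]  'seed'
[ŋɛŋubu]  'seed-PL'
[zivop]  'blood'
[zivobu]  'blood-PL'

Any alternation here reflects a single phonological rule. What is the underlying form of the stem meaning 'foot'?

/ʒeɣep/

The stem for 'foot' ends in [p] in [ʒeɣep] but [b] in [ʒeɣebu].
But 'seed' keeps [b] in both environments ([ŋɛŋub], [ŋɛŋubu]), so there is no rule changing /b/ to [p] in isolation.
The underlying segment must be /p/; voiceless stops become voiced between vowels, yielding [b] there.
Hence 'foot' is /ʒeɣep/ underlyingly.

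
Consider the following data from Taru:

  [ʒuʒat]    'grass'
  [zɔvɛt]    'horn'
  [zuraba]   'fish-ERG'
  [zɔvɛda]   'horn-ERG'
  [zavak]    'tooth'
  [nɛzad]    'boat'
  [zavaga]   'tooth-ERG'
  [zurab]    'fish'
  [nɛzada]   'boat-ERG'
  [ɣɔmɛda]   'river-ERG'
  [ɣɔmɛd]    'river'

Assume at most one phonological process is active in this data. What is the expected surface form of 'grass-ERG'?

The root 'horn' surfaces as [zɔvɛda] and [zɔvɛt], with a stem-final [d] ~ [t] alternation.
If /d/ were underlying and a rule turned it into [t] in isolation, 'river' would also alternate; but it has [d] in both [ɣɔmɛda] and [ɣɔmɛd].
The underlying segment must be /t/; voiceless stops become voiced between vowels, yielding [d] there.
From [ʒuʒat] the stem 'grass' is /ʒuʒat/; between vowels this yields [ʒuʒada].

[ʒuʒada]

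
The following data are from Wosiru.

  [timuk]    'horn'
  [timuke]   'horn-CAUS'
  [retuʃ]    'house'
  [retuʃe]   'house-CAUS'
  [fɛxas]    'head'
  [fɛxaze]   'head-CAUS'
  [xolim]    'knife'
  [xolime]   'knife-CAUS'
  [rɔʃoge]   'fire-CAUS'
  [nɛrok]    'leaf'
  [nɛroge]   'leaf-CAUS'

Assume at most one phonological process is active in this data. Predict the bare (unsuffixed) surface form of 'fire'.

The stem for 'leaf' ends in [k] in [nɛrok] but [g] in [nɛroge].
If /k/ were underlying and a rule turned it into [g] before the CAUS suffix, 'horn' would also alternate; but it has [k] in both [timuk] and [timuke].
The alternation reflects word-final obstruent devoicing: voiced obstruents become voiceless word-finally. /g/ is underlying.
The one attested form of 'fire', [rɔʃoge], shows underlying /rɔʃog/. Applying the same rule word-finally gives [rɔʃok].

[rɔʃok]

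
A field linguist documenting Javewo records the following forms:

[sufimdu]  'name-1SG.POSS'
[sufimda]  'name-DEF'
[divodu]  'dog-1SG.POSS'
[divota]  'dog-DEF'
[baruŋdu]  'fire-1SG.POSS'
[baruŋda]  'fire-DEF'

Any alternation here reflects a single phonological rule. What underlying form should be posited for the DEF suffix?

/-ta/

The DEF morpheme has two allomorphs, [-da] and [-ta].
By contrast the 1SG.POSS suffix keeps its initial [d] throughout — that segment must be underlying.
So the underlying form is /-ta/, and voiceless stops become voiced after a nasal.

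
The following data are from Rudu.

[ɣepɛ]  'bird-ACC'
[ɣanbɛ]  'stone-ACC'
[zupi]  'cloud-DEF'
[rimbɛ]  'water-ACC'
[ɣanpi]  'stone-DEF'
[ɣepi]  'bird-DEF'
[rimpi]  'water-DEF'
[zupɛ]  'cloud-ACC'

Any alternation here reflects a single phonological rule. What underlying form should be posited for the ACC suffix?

The ACC suffix surfaces as [-bɛ] and [-pɛ], depending on the final segment of the stem.
The DEF suffix, which begins with [p], is invariant after every stem; so [p] is not altered by any rule here.
So the underlying form is /-bɛ/, and voiced stops become voiceless after a vowel.

/-bɛ/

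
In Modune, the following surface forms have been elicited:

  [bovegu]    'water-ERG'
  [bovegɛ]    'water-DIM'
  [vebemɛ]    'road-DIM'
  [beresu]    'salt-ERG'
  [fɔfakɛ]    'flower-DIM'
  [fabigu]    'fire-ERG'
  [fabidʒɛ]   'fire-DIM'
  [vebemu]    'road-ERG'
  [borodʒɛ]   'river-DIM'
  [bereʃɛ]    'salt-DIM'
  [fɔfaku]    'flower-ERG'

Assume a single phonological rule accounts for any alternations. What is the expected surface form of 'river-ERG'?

[borogu]

'fire' shows [dʒ] ~ [g] at the end of the stem ([fabidʒɛ] vs [fabigu]).
Compare 'water', with invariant [g] in [bovegɛ] and [bovegu]: an analysis with underlying /g/ and a rule producing [dʒ] before the DIM suffix would wrongly predict alternation here too.
So /dʒ/ is underlying, and a rule of depalatalization — palato-alveolar /dʒ/ and /ʃ/ become [g] and [s] when no front vowel follows — gives [g].
From [borodʒɛ] the stem 'river' is /borodʒ/; when no front vowel follows this yields [borogu].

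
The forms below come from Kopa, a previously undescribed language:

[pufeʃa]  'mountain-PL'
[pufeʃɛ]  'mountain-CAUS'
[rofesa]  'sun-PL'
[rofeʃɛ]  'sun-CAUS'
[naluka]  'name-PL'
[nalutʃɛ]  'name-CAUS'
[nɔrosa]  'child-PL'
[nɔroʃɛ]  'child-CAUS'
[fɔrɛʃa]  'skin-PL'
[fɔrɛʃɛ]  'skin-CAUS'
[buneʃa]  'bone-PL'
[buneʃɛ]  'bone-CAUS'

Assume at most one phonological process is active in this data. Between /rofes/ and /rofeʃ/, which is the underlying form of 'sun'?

The stem for 'sun' ends in [s] in [rofesa] but [ʃ] in [rofeʃɛ].
Compare 'bone', with invariant [ʃ] in [buneʃa] and [buneʃɛ]: an analysis with underlying /ʃ/ and a rule producing [s] before the PL suffix would wrongly predict alternation here too.
So /s/ is underlying, and a rule of palatalization before a front vowel — /k/ and /s/ become palato-alveolar [tʃ] and [ʃ] before a front vowel — gives [ʃ].

/rofes/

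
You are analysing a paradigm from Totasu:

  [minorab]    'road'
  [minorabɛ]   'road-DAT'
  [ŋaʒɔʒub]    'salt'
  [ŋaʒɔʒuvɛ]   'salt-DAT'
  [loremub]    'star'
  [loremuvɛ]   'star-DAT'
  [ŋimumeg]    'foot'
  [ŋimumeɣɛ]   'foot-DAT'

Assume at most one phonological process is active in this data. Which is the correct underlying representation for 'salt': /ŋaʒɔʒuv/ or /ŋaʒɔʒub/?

/ŋaʒɔʒuv/

The root 'salt' surfaces as [ŋaʒɔʒub] and [ŋaʒɔʒuvɛ], with a stem-final [b] ~ [v] alternation.
But 'road' keeps [b] in both environments ([minorab], [minorabɛ]), so there is no rule changing /b/ to [v] before the DAT suffix.
The alternation reflects word-final hardening: voiced fricatives become stops word-finally. /v/ is underlying.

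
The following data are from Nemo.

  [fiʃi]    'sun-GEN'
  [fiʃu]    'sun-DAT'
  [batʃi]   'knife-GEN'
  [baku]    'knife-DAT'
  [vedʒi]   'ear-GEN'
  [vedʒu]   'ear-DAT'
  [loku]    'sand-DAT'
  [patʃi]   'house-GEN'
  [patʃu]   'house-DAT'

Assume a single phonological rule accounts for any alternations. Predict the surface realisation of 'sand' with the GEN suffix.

In [batʃi] and [baku] the final segment of 'knife' alternates: [tʃ] ~ [k].
Compare 'house', with invariant [tʃ] in [patʃi] and [patʃu]: an analysis with underlying /tʃ/ and a rule producing [k] before the DAT suffix would wrongly predict alternation here too.
So /k/ is underlying, and a rule of palatalization before a front vowel — /k/ becomes palato-alveolar [tʃ] before a front vowel — gives [tʃ].
The one attested form of 'sand', [loku], shows underlying /lok/. Applying the same rule before a front vowel gives [lotʃi].

[lotʃi]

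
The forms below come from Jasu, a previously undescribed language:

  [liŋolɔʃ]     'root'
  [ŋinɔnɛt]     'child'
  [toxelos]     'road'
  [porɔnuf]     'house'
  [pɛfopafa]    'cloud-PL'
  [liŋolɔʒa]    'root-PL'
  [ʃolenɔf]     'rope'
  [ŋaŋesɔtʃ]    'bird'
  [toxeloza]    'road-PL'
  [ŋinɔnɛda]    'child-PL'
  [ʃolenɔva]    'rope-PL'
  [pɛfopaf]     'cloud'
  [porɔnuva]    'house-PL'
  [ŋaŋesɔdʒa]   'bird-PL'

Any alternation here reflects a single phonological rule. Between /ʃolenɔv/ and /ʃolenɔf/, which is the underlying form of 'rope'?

In [ʃolenɔf] and [ʃolenɔva] the final segment of 'rope' alternates: [f] ~ [v].
The stem 'cloud' ([pɛfopaf], [pɛfopafa]) shows [f] unchanged in both environments, so [f] cannot be basic with [v] derived before the PL suffix.
The underlying segment must be /v/; voiced obstruents become voiceless word-finally, yielding [f] there.

/ʃolenɔv/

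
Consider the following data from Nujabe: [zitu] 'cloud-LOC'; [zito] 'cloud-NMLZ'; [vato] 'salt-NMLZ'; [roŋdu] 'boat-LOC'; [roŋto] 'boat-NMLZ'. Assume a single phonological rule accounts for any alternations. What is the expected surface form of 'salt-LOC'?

The LOC morpheme has two allomorphs, [-du] and [-tu].
The NMLZ suffix, which begins with [t], is invariant after every stem; so [t] is not altered by any rule here.
The LOC suffix is therefore /-du/ underlyingly, with post-vocalic devoicing: voiced stops become voiceless after a vowel.
After 'salt', which ends in a vowel, the suffix surfaces as [-tu], giving [vatu].

[vatu]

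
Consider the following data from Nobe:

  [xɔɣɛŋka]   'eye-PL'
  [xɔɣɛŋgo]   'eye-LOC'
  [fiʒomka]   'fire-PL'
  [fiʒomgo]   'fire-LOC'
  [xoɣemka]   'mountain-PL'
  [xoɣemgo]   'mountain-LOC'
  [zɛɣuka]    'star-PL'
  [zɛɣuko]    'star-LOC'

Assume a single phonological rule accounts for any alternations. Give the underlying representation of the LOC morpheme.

The LOC suffix surfaces as [-go] and [-ko], depending on the final segment of the stem.
The PL suffix, which begins with [k], is invariant after every stem; so [k] is not altered by any rule here.
The LOC suffix is therefore /-go/ underlyingly, with post-vocalic devoicing: voiced stops become voiceless after a vowel.

/-go/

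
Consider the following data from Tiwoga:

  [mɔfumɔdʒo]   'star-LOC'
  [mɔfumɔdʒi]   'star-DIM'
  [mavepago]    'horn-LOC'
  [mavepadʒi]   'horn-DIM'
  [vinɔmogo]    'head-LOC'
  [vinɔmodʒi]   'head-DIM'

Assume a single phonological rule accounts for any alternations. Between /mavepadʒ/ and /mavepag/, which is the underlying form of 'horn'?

'horn' shows [g] ~ [dʒ] at the end of the stem ([mavepago] vs [mavepadʒi]).
The stem 'star' ([mɔfumɔdʒo], [mɔfumɔdʒi]) shows [dʒ] unchanged in both environments, so [dʒ] cannot be basic with [g] derived before the LOC suffix.
Therefore /g/ is basic and [dʒ] is derived by palatalization before a front vowel (/g/ becomes palato-alveolar [dʒ] before a front vowel).

/mavepag/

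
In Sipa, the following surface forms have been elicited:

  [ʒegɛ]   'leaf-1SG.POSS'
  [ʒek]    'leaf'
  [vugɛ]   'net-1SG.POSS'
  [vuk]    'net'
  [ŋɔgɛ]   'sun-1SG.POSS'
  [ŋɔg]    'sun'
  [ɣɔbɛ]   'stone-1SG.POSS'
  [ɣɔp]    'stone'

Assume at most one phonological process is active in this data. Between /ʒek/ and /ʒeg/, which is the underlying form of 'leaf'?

/ʒek/

In [ʒegɛ] and [ʒek] the final segment of 'leaf' alternates: [g] ~ [k].
The stem 'sun' ([ŋɔgɛ], [ŋɔg]) shows [g] unchanged in both environments, so [g] cannot be basic with [k] derived in isolation.
The underlying segment must be /k/; voiceless stops become voiced between vowels, yielding [g] there.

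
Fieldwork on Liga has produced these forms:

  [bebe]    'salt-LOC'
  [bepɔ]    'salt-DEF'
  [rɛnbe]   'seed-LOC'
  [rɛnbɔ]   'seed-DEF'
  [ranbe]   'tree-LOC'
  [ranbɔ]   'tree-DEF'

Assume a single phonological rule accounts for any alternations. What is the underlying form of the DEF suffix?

/-pɔ/

The DEF morpheme has two allomorphs, [-bɔ] and [-pɔ].
The LOC suffix, which begins with [b], is invariant after every stem; so [b] is not altered by any rule here.
So the underlying form is /-pɔ/, and voiceless stops become voiced after a nasal.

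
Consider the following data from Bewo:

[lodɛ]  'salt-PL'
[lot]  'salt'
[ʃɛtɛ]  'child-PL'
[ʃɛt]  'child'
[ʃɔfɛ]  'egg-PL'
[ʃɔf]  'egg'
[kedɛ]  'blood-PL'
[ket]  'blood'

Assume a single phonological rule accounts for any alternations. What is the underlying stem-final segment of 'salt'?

In [lodɛ] and [lot] the final segment of 'salt' alternates: [d] ~ [t].
The stem 'child' ([ʃɛtɛ], [ʃɛt]) shows [t] unchanged in both environments, so [t] cannot be basic with [d] derived before the PL suffix.
The underlying segment must be /d/; voiced obstruents become voiceless word-finally, yielding [t] there.

/d/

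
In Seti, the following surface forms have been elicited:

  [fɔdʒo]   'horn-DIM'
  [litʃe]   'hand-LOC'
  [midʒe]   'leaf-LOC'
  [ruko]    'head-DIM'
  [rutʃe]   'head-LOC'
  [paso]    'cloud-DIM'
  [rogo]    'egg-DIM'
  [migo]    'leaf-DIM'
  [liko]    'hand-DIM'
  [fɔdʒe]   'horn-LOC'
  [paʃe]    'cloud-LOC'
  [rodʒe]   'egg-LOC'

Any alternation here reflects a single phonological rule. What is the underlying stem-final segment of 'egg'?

In [rogo] and [rodʒe] the final segment of 'egg' alternates: [g] ~ [dʒ].
If /dʒ/ were underlying and a rule turned it into [g] before the DIM suffix, 'horn' would also alternate; but it has [dʒ] in both [fɔdʒo] and [fɔdʒe].
Therefore /g/ is basic and [dʒ] is derived by palatalization before a front vowel (/k/, /g/ and /s/ become palato-alveolar [tʃ], [dʒ] and [ʃ] before a front vowel).

/g/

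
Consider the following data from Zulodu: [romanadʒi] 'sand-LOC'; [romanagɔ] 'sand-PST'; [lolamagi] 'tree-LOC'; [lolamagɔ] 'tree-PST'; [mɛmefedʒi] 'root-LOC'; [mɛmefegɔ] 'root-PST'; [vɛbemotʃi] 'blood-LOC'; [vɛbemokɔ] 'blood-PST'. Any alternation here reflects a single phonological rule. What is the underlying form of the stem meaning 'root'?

/mɛmefedʒ/

The stem for 'root' ends in [dʒ] in [mɛmefedʒi] but [g] in [mɛmefegɔ].
But 'tree' keeps [g] in both environments ([lolamagi], [lolamagɔ]), so there is no rule changing /g/ to [dʒ] before the LOC suffix.
Therefore /dʒ/ is basic and [g] is derived by depalatalization (palato-alveolar /tʃ/ and /dʒ/ become [k] and [g] when no front vowel follows).
So 'root' = /mɛmefedʒ/.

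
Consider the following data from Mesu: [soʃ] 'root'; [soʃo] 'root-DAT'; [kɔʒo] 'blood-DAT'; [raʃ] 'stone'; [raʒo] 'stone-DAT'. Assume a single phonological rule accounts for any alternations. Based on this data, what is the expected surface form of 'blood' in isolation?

In [raʃ] and [raʒo] the final segment of 'stone' alternates: [ʃ] ~ [ʒ].
If /ʃ/ were underlying and a rule turned it into [ʒ] before the DAT suffix, 'root' would also alternate; but it has [ʃ] in both [soʃ] and [soʃo].
So /ʒ/ is underlying, and a rule of word-final obstruent devoicing — voiced obstruents become voiceless word-finally — gives [ʃ].
The one attested form of 'blood', [kɔʒo], shows underlying /kɔʒ/. Applying the same rule word-finally gives [kɔʃ].

[kɔʃ]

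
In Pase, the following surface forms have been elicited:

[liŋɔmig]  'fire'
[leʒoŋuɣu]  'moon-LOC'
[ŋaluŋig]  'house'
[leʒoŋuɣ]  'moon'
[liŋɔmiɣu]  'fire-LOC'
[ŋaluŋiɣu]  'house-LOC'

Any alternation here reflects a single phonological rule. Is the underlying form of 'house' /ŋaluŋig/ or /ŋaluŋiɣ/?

In [ŋaluŋiɣu] and [ŋaluŋig] the final segment of 'house' alternates: [ɣ] ~ [g].
The stem 'moon' ([leʒoŋuɣu], [leʒoŋuɣ]) shows [ɣ] unchanged in both environments, so [ɣ] cannot be basic with [g] derived in isolation.
Therefore /g/ is basic and [ɣ] is derived by intervocalic spirantization (voiced stops become fricatives between vowels).

/ŋaluŋig/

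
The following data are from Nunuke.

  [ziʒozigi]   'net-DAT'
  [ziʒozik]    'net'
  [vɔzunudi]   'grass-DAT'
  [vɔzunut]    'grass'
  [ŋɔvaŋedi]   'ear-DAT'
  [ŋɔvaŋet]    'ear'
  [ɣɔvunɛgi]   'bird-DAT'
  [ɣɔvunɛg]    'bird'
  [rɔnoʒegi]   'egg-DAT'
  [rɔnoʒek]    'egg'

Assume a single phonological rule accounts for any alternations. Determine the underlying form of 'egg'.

In [rɔnoʒegi] and [rɔnoʒek] the final segment of 'egg' alternates: [g] ~ [k].
Compare 'bird', with invariant [g] in [ɣɔvunɛgi] and [ɣɔvunɛg]: an analysis with underlying /g/ and a rule producing [k] in isolation would wrongly predict alternation here too.
The alternation reflects intervocalic voicing: voiceless stops become voiced between vowels. /k/ is underlying.

/rɔnoʒek/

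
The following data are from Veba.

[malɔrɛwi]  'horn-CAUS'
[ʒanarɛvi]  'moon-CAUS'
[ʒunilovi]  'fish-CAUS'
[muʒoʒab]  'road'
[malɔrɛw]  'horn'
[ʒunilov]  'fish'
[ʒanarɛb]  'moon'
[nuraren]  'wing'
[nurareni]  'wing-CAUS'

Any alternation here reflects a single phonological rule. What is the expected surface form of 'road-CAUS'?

[muʒoʒavi]

The stem for 'moon' ends in [b] in [ʒanarɛb] but [v] in [ʒanarɛvi].
The stem 'fish' ([ʒunilov], [ʒunilovi]) shows [v] unchanged in both environments, so [v] cannot be basic with [b] derived in isolation.
So /b/ is underlying, and a rule of intervocalic spirantization — voiced stops become fricatives between vowels — gives [v].
The one attested form of 'road', [muʒoʒab], shows underlying /muʒoʒab/. Applying the same rule between vowels gives [muʒoʒavi].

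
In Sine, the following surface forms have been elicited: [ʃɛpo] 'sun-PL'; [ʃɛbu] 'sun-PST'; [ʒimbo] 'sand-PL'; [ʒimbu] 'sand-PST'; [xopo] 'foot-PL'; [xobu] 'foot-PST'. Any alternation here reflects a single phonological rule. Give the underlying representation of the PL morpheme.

The PL suffix surfaces as [-bo] and [-po], depending on the final segment of the stem.
By contrast the PST suffix keeps its initial [b] throughout — that segment must be underlying.
The PL suffix is therefore /-po/ underlyingly, with post-nasal voicing: voiceless stops become voiced after a nasal.

/-po/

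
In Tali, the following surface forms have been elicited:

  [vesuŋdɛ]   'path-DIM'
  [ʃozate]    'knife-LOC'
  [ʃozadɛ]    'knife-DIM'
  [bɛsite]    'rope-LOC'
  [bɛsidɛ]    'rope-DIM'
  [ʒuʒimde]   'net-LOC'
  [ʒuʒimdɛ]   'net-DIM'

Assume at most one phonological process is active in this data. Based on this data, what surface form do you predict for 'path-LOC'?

The LOC suffix surfaces as [-de] and [-te], depending on the final segment of the stem.
By contrast the DIM suffix keeps its initial [d] throughout — that segment must be underlying.
The LOC suffix is therefore /-te/ underlyingly, with post-nasal voicing: voiceless stops become voiced after a nasal.
After 'path', which ends in a nasal, the suffix surfaces as [-de], giving [vesuŋde].

[vesuŋde]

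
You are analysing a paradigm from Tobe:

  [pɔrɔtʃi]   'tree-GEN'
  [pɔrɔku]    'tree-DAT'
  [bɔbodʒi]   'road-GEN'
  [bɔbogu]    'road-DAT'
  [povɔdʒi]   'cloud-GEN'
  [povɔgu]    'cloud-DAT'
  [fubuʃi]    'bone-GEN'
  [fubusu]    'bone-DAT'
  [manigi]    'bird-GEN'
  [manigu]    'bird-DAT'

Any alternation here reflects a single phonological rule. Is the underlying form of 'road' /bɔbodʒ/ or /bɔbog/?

'road' shows [dʒ] ~ [g] at the end of the stem ([bɔbodʒi] vs [bɔbogu]).
But 'bird' keeps [g] in both environments ([manigi], [manigu]), so there is no rule changing /g/ to [dʒ] before the GEN suffix.
The alternation reflects depalatalization: palato-alveolar /tʃ/, /dʒ/ and /ʃ/ become [k], [g] and [s] when no front vowel follows. /dʒ/ is underlying.

/bɔbodʒ/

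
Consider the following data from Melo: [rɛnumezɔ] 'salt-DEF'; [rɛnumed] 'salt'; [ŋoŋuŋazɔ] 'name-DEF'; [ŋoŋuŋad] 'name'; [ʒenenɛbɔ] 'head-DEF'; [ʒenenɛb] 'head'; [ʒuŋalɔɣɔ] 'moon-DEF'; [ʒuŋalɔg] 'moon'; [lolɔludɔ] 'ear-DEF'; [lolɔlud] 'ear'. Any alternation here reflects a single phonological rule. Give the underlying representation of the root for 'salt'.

/rɛnumez/

In [rɛnumezɔ] and [rɛnumed] the final segment of 'salt' alternates: [z] ~ [d].
Compare 'ear', with invariant [d] in [lolɔludɔ] and [lolɔlud]: an analysis with underlying /d/ and a rule producing [z] before the DEF suffix would wrongly predict alternation here too.
The underlying segment must be /z/; voiced fricatives become stops word-finally, yielding [d] there.
The underlying form of 'salt' is therefore /rɛnumez/.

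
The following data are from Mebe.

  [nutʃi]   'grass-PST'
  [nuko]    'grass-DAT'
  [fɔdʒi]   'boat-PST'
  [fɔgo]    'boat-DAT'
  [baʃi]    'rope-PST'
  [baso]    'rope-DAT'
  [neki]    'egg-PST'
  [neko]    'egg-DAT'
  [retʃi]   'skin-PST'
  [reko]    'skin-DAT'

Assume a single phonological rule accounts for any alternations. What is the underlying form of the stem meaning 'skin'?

/retʃ/

The stem for 'skin' ends in [tʃ] in [retʃi] but [k] in [reko].
If /k/ were underlying and a rule turned it into [tʃ] before the PST suffix, 'egg' would also alternate; but it has [k] in both [neki] and [neko].
The underlying segment must be /tʃ/; palato-alveolar /tʃ/, /dʒ/ and /ʃ/ become [k], [g] and [s] when no front vowel follows, yielding [k] there.
The underlying form of 'skin' is therefore /retʃ/.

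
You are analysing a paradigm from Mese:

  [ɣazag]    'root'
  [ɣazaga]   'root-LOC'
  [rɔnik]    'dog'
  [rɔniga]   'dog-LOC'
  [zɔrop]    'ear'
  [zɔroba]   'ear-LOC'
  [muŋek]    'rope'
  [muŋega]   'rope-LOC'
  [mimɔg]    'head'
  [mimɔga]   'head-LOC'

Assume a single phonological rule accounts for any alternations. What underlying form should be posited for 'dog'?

/rɔnik/

'dog' shows [k] ~ [g] at the end of the stem ([rɔnik] vs [rɔniga]).
The stem 'head' ([mimɔg], [mimɔga]) shows [g] unchanged in both environments, so [g] cannot be basic with [k] derived in isolation.
The alternation reflects intervocalic voicing: voiceless stops become voiced between vowels. /k/ is underlying.
Hence 'dog' is /rɔnik/ underlyingly.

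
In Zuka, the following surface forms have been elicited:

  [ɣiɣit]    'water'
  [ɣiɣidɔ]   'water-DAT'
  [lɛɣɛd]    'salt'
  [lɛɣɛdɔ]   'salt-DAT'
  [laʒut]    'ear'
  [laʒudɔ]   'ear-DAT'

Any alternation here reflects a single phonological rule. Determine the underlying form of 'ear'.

'ear' shows [t] ~ [d] at the end of the stem ([laʒut] vs [laʒudɔ]).
But 'salt' keeps [d] in both environments ([lɛɣɛd], [lɛɣɛdɔ]), so there is no rule changing /d/ to [t] in isolation.
The alternation reflects intervocalic voicing: voiceless stops become voiced between vowels. /t/ is underlying.

/laʒut/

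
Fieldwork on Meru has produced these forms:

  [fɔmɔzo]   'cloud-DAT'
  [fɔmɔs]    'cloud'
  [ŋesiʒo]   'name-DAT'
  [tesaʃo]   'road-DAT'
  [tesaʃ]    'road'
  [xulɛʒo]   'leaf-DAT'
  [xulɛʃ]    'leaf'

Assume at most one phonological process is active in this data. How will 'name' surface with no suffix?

[ŋesiʃ]

The stem for 'leaf' ends in [ʒ] in [xulɛʒo] but [ʃ] in [xulɛʃ].
The stem 'road' ([tesaʃo], [tesaʃ]) shows [ʃ] unchanged in both environments, so [ʃ] cannot be basic with [ʒ] derived before the DAT suffix.
The underlying segment must be /ʒ/; voiced obstruents become voiceless word-finally, yielding [ʃ] there.
The one attested form of 'name', [ŋesiʒo], shows underlying /ŋesiʒ/. Applying the same rule word-finally gives [ŋesiʃ].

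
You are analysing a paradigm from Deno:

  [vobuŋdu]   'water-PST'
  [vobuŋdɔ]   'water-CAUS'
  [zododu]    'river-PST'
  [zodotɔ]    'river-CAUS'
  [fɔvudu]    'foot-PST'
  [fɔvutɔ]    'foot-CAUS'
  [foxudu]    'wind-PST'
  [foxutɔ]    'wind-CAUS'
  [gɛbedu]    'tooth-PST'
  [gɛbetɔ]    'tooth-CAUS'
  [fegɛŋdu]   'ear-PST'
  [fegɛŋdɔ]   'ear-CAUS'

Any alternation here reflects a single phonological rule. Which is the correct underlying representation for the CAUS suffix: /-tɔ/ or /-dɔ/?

/-tɔ/

The CAUS morpheme has two allomorphs, [-dɔ] and [-tɔ].
The PST suffix, which begins with [d], is invariant after every stem; so [d] is not altered by any rule here.
So the underlying form is /-tɔ/, and voiceless stops become voiced after a nasal.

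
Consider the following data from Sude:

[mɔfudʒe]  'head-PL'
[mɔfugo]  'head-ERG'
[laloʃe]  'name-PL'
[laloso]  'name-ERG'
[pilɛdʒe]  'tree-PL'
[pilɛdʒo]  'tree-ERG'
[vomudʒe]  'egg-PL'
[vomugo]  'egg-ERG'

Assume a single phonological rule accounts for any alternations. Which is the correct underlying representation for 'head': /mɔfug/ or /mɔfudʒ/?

/mɔfug/

The stem for 'head' ends in [dʒ] in [mɔfudʒe] but [g] in [mɔfugo].
If /dʒ/ were underlying and a rule turned it into [g] before the ERG suffix, 'tree' would also alternate; but it has [dʒ] in both [pilɛdʒe] and [pilɛdʒo].
Therefore /g/ is basic and [dʒ] is derived by palatalization before a front vowel (/g/ and /s/ become palato-alveolar [dʒ] and [ʃ] before a front vowel).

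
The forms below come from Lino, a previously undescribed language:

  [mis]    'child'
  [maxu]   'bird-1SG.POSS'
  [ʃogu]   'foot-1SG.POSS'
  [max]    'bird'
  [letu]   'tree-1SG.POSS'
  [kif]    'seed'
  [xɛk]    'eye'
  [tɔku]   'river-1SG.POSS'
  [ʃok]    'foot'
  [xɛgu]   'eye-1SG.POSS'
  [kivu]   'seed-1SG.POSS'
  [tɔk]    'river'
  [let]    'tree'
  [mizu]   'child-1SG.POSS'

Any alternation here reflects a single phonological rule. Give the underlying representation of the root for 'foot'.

The stem for 'foot' ends in [g] in [ʃogu] but [k] in [ʃok].
If /k/ were underlying and a rule turned it into [g] before the 1SG.POSS suffix, 'river' would also alternate; but it has [k] in both [tɔku] and [tɔk].
So /g/ is underlying, and a rule of word-final obstruent devoicing — voiced obstruents become voiceless word-finally — gives [k].

/ʃog/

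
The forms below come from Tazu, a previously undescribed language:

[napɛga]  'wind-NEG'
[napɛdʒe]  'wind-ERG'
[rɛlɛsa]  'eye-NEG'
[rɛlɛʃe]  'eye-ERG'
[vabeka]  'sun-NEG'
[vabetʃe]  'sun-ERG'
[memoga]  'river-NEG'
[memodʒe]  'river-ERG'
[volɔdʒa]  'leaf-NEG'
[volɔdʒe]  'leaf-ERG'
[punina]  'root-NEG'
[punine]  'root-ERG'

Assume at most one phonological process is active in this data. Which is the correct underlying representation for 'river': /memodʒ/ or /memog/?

/memog/

In [memoga] and [memodʒe] the final segment of 'river' alternates: [g] ~ [dʒ].
If /dʒ/ were underlying and a rule turned it into [g] before the NEG suffix, 'leaf' would also alternate; but it has [dʒ] in both [volɔdʒa] and [volɔdʒe].
The underlying segment must be /g/; /k/, /g/ and /s/ become palato-alveolar [tʃ], [dʒ] and [ʃ] before a front vowel, yielding [dʒ] there.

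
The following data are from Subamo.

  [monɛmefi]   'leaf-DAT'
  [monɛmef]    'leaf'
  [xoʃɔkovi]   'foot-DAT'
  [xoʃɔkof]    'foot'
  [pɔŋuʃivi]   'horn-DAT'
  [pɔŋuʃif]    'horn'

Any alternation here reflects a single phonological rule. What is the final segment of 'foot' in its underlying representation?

'foot' shows [v] ~ [f] at the end of the stem ([xoʃɔkovi] vs [xoʃɔkof]).
But 'leaf' keeps [f] in both environments ([monɛmefi], [monɛmef]), so there is no rule changing /f/ to [v] before the DAT suffix.
The alternation reflects word-final obstruent devoicing: voiced obstruents become voiceless word-finally. /v/ is underlying.

/v/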